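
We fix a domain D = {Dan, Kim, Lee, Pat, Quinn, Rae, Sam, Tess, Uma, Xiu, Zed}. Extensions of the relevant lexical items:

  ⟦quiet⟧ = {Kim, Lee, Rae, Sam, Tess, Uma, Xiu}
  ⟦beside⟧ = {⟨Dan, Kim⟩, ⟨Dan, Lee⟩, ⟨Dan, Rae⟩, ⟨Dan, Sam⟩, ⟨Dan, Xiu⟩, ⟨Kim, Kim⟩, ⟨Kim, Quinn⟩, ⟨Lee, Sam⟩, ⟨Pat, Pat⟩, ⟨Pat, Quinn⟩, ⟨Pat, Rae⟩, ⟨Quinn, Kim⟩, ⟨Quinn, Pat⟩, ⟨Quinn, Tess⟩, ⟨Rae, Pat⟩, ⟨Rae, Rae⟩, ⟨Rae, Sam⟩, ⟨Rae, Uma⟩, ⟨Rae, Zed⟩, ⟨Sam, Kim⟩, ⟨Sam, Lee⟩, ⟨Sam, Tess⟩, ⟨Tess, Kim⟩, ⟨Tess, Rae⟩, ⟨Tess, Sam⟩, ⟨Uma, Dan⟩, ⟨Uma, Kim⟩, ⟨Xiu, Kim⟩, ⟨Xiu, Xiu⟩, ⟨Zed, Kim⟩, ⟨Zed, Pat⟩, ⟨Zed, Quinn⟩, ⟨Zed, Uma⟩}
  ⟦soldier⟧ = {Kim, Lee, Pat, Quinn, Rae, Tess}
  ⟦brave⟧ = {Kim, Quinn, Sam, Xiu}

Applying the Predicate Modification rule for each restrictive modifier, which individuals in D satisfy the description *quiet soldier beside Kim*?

⟦beside Kim⟧ = {x : ⟨x, Kim⟩ ∈ ⟦beside⟧} = {Dan, Kim, Quinn, Sam, Tess, Uma, Xiu, Zed}
⟦soldier⟧ = {Kim, Lee, Pat, Quinn, Rae, Tess}
… ∩ ⟦beside Kim⟧ = {Kim, Lee, Pat, Quinn, Rae, Tess} ∩ {Dan, Kim, Quinn, Sam, Tess, Uma, Xiu, Zed} = {Kim, Quinn, Tess}
… ∩ ⟦quiet⟧ = {Kim, Quinn, Tess} ∩ {Kim, Lee, Rae, Sam, Tess, Uma, Xiu} = {Kim, Tess}
So ⟦quiet soldier beside Kim⟧ = {Kim, Tess}.

{Kim, Tess}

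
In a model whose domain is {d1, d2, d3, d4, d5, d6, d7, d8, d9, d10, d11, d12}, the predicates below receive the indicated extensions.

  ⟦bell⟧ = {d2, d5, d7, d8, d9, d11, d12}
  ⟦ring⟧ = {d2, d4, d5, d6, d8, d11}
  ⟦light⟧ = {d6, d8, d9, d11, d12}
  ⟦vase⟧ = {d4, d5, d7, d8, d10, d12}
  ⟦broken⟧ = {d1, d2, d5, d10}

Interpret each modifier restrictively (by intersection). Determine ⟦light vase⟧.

⟦vase⟧ = {d4, d5, d7, d8, d10, d12}
… ∩ ⟦light⟧ = {d4, d5, d7, d8, d10, d12} ∩ {d6, d8, d9, d11, d12} = {d8, d12}
So ⟦light vase⟧ = {d8, d12}.

{d8, d12}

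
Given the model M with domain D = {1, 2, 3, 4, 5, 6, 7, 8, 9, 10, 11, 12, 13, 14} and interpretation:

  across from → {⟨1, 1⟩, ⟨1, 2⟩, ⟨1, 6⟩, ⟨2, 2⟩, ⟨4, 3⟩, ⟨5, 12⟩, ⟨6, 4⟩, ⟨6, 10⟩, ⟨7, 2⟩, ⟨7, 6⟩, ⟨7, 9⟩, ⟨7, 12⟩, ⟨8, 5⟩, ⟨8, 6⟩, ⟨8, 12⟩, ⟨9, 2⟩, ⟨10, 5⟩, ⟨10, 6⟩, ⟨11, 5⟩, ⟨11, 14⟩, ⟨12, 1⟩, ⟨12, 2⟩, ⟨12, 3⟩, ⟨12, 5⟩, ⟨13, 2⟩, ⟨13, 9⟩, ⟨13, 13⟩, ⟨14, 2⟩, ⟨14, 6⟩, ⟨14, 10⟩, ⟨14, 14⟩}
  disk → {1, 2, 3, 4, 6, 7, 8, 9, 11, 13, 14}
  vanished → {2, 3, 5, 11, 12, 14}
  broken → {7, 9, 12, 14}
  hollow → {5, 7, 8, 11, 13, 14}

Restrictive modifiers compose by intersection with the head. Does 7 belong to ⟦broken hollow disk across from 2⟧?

⟦across from 2⟧ = {x : ⟨x, 2⟩ ∈ ⟦across from⟧} = {1, 2, 7, 9, 12, 13, 14}
⟦disk⟧ = {1, 2, 3, 4, 6, 7, 8, 9, 11, 13, 14}
… ∩ ⟦across from 2⟧ = {1, 2, 3, 4, 6, 7, 8, 9, 11, 13, 14} ∩ {1, 2, 7, 9, 12, 13, 14} = {1, 2, 7, 9, 13, 14}
… ∩ ⟦broken⟧ = {1, 2, 7, 9, 13, 14} ∩ {7, 9, 12, 14} = {7, 9, 14}
… ∩ ⟦hollow⟧ = {7, 9, 14} ∩ {5, 7, 8, 11, 13, 14} = {7, 14}
⟦broken hollow disk across from 2⟧ = {7, 14}; 7 ∈ this set.

yes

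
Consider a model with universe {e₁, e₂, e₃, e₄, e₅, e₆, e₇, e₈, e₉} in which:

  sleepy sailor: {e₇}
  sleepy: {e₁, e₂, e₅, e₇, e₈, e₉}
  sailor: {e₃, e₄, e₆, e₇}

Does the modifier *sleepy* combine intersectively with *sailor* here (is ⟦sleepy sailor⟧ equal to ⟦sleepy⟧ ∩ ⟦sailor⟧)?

yes

⟦sleepy⟧ ∩ ⟦sailor⟧ = {e₁, e₂, e₅, e₇, e₈, e₉} ∩ {e₃, e₄, e₆, e₇} = {e₇}
Observed ⟦sleepy sailor⟧ = {e₇}.
These coincide, so the modifier is intersective here.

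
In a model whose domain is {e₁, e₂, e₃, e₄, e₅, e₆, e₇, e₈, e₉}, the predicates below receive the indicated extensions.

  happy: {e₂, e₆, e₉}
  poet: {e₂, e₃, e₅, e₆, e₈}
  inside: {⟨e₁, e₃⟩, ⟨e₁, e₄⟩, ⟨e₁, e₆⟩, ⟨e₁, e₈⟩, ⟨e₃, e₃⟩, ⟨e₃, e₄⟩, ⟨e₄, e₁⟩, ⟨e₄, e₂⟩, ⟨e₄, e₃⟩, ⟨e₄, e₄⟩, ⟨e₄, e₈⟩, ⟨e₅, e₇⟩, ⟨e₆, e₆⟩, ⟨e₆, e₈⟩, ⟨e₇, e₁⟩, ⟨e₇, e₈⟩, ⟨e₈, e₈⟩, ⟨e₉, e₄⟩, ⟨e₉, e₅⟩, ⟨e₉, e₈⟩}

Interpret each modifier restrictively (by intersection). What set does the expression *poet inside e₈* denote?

{e₆, e₈}

⟦inside e₈⟧ = {x : ⟨x, e₈⟩ ∈ ⟦inside⟧} = {e₁, e₄, e₆, e₇, e₈, e₉}
⟦poet⟧ = {e₂, e₃, e₅, e₆, e₈}
… ∩ ⟦inside e₈⟧ = {e₂, e₃, e₅, e₆, e₈} ∩ {e₁, e₄, e₆, e₇, e₈, e₉} = {e₆, e₈}
So ⟦poet inside e₈⟧ = {e₆, e₈}.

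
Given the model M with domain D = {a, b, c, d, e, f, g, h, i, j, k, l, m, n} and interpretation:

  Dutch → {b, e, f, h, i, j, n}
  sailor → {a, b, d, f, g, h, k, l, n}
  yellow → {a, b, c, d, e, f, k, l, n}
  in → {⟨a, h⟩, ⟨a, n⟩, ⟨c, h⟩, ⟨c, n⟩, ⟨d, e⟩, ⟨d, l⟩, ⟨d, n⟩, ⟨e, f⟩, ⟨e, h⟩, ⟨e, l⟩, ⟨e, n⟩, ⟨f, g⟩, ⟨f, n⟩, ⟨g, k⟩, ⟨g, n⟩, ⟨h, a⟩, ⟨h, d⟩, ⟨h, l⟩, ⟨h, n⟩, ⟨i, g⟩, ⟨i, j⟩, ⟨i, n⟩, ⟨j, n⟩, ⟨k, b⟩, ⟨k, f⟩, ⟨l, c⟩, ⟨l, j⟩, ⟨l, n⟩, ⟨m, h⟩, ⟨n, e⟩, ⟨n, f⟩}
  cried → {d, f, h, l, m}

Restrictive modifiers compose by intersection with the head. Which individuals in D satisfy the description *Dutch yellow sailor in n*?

{f}

⟦in n⟧ = {x : ⟨x, n⟩ ∈ ⟦in⟧} = {a, c, d, e, f, g, h, i, j, l}
⟦sailor⟧ = {a, b, d, f, g, h, k, l, n}
… ∩ ⟦in n⟧ = {a, b, d, f, g, h, k, l, n} ∩ {a, c, d, e, f, g, h, i, j, l} = {a, d, f, g, h, l}
… ∩ ⟦Dutch⟧ = {a, d, f, g, h, l} ∩ {b, e, f, h, i, j, n} = {f, h}
… ∩ ⟦yellow⟧ = {f, h} ∩ {a, b, c, d, e, f, k, l, n} = {f}
So ⟦Dutch yellow sailor in n⟧ = {f}.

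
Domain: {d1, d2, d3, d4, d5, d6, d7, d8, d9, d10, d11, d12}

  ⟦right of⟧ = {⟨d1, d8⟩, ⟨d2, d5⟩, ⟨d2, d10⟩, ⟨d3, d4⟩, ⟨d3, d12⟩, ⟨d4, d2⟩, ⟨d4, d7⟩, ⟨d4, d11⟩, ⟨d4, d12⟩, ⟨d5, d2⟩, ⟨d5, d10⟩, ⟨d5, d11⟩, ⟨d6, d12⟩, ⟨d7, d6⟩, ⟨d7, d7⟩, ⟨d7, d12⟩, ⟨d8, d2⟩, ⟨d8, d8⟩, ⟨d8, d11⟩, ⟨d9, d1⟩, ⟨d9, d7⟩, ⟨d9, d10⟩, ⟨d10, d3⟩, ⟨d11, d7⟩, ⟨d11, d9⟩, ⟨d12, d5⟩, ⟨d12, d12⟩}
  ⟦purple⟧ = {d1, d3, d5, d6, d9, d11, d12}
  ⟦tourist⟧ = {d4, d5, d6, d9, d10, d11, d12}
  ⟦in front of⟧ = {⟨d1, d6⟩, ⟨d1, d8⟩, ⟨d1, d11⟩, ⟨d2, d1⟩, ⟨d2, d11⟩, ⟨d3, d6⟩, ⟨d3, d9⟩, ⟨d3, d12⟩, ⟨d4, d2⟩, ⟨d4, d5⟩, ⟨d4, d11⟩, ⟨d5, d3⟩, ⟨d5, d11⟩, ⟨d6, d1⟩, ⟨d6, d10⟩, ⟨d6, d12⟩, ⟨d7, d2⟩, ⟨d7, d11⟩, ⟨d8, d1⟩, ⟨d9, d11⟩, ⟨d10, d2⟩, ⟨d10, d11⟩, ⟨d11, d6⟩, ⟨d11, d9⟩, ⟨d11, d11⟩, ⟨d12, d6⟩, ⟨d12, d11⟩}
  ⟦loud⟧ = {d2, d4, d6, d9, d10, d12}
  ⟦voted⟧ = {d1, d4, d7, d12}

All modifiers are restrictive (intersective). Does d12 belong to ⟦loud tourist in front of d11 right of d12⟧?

⟦in front of d11⟧ = {x : ⟨x, d11⟩ ∈ ⟦in front of⟧} = {d1, d2, d4, d5, d7, d9, d10, d11, d12}
⟦right of d12⟧ = {x : ⟨x, d12⟩ ∈ ⟦right of⟧} = {d3, d4, d6, d7, d12}
⟦tourist⟧ = {d4, d5, d6, d9, d10, d11, d12}
… ∩ ⟦in front of d11⟧ = {d4, d5, d6, d9, d10, d11, d12} ∩ {d1, d2, d4, d5, d7, d9, d10, d11, d12} = {d4, d5, d9, d10, d11, d12}
… ∩ ⟦right of d12⟧ = {d4, d5, d9, d10, d11, d12} ∩ {d3, d4, d6, d7, d12} = {d4, d12}
… ∩ ⟦loud⟧ = {d4, d12} ∩ {d2, d4, d6, d9, d10, d12} = {d4, d12}
⟦loud tourist in front of d11 right of d12⟧ = {d4, d12}; d12 ∈ this set.

yes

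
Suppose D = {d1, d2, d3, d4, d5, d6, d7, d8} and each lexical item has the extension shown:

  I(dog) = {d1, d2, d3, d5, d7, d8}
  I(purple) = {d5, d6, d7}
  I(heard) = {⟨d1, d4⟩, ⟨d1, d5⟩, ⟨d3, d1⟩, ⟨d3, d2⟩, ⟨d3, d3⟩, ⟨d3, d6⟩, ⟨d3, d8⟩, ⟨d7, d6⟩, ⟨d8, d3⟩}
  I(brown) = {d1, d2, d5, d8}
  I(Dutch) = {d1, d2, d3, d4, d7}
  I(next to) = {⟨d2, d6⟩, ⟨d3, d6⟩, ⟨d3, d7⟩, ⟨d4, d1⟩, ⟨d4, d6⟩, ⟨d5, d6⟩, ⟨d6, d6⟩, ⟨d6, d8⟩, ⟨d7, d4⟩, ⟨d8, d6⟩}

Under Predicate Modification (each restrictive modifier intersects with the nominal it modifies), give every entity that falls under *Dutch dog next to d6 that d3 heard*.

{d2, d3}

⟦next to d6⟧ = {x : ⟨x, d6⟩ ∈ ⟦next to⟧} = {d2, d3, d4, d5, d6, d8}
⟦that d3 heard⟧ = {x : ⟨d3, x⟩ ∈ ⟦heard⟧} = {d1, d2, d3, d6, d8}
⟦dog⟧ = {d1, d2, d3, d5, d7, d8}
… ∩ ⟦next to d6⟧ = {d1, d2, d3, d5, d7, d8} ∩ {d2, d3, d4, d5, d6, d8} = {d2, d3, d5, d8}
… ∩ ⟦that d3 heard⟧ = {d2, d3, d5, d8} ∩ {d1, d2, d3, d6, d8} = {d2, d3, d8}
… ∩ ⟦Dutch⟧ = {d2, d3, d8} ∩ {d1, d2, d3, d4, d7} = {d2, d3}
So ⟦Dutch dog next to d6 that d3 heard⟧ = {d2, d3}.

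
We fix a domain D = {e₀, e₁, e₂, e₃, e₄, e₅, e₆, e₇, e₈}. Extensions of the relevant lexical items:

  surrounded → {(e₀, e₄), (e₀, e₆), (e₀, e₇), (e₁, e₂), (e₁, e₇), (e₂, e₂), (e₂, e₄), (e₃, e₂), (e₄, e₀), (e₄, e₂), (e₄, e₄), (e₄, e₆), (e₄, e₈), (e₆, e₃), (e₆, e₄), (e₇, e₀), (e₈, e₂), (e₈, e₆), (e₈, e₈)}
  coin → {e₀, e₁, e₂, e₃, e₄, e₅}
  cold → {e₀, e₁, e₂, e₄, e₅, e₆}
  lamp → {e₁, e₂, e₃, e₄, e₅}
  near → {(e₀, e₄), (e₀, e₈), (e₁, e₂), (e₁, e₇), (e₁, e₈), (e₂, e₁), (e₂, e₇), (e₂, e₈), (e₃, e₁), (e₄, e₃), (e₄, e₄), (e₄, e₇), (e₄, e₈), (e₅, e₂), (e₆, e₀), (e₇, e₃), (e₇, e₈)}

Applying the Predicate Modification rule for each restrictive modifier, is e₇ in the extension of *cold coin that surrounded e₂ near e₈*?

no

⟦that surrounded e₂⟧ = {x : ⟨x, e₂⟩ ∈ ⟦surrounded⟧} = {e₁, e₂, e₃, e₄, e₈}
⟦near e₈⟧ = {x : ⟨x, e₈⟩ ∈ ⟦near⟧} = {e₀, e₁, e₂, e₄, e₇}
⟦coin⟧ = {e₀, e₁, e₂, e₃, e₄, e₅}
… ∩ ⟦that surrounded e₂⟧ = {e₀, e₁, e₂, e₃, e₄, e₅} ∩ {e₁, e₂, e₃, e₄, e₈} = {e₁, e₂, e₃, e₄}
… ∩ ⟦near e₈⟧ = {e₁, e₂, e₃, e₄} ∩ {e₀, e₁, e₂, e₄, e₇} = {e₁, e₂, e₄}
… ∩ ⟦cold⟧ = {e₁, e₂, e₄} ∩ {e₀, e₁, e₂, e₄, e₅, e₆} = {e₁, e₂, e₄}
⟦cold coin that surrounded e₂ near e₈⟧ = {e₁, e₂, e₄}; e₇ ∉ this set.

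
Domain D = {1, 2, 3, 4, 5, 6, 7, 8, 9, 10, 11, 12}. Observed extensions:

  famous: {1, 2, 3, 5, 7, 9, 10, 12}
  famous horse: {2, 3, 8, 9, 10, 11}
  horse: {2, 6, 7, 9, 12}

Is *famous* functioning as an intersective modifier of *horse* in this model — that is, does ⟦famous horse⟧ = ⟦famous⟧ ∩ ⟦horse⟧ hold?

no

⟦famous⟧ ∩ ⟦horse⟧ = {1, 2, 3, 5, 7, 9, 10, 12} ∩ {2, 6, 7, 9, 12} = {2, 7, 9, 12}
Observed ⟦famous horse⟧ = {2, 3, 8, 9, 10, 11}.
These differ, so the modifier is not intersective in this model.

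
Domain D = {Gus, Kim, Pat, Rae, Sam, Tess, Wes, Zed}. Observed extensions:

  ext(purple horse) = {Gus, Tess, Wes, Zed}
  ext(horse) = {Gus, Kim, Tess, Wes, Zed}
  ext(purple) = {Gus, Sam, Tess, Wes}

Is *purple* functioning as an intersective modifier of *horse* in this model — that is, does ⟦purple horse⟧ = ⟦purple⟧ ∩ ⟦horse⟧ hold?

no

⟦purple⟧ ∩ ⟦horse⟧ = {Gus, Sam, Tess, Wes} ∩ {Gus, Kim, Tess, Wes, Zed} = {Gus, Tess, Wes}
Observed ⟦purple horse⟧ = {Gus, Tess, Wes, Zed}.
These differ, so the modifier is not intersective in this model.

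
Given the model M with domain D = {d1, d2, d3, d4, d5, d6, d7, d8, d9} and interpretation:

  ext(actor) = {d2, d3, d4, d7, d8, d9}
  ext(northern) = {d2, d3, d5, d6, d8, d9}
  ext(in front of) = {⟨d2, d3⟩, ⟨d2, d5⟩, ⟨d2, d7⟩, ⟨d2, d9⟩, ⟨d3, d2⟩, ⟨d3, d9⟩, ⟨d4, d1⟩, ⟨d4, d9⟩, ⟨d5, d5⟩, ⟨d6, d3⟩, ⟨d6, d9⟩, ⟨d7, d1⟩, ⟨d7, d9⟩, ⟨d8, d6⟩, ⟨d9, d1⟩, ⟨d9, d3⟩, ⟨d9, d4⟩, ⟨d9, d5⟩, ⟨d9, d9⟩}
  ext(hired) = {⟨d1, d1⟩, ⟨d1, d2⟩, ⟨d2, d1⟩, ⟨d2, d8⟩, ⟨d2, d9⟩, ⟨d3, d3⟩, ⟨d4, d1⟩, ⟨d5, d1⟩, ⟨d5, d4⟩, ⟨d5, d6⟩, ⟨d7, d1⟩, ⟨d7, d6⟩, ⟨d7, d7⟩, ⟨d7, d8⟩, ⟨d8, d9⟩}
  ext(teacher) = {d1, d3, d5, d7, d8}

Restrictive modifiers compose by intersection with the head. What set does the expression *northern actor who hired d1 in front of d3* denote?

{d2}

⟦who hired d1⟧ = {x : ⟨x, d1⟩ ∈ ⟦hired⟧} = {d1, d2, d4, d5, d7}
⟦in front of d3⟧ = {x : ⟨x, d3⟩ ∈ ⟦in front of⟧} = {d2, d6, d9}
⟦actor⟧ = {d2, d3, d4, d7, d8, d9}
… ∩ ⟦who hired d1⟧ = {d2, d3, d4, d7, d8, d9} ∩ {d1, d2, d4, d5, d7} = {d2, d4, d7}
… ∩ ⟦in front of d3⟧ = {d2, d4, d7} ∩ {d2, d6, d9} = {d2}
… ∩ ⟦northern⟧ = {d2} ∩ {d2, d3, d5, d6, d8, d9} = {d2}
So ⟦northern actor who hired d1 in front of d3⟧ = {d2}.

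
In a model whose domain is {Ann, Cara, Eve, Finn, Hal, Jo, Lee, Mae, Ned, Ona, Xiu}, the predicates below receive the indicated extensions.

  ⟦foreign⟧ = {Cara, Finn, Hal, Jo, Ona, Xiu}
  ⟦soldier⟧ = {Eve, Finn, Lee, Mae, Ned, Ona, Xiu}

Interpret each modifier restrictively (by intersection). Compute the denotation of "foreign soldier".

{Finn, Ona, Xiu}

⟦soldier⟧ = {Eve, Finn, Lee, Mae, Ned, Ona, Xiu}
… ∩ ⟦foreign⟧ = {Eve, Finn, Lee, Mae, Ned, Ona, Xiu} ∩ {Cara, Finn, Hal, Jo, Ona, Xiu} = {Finn, Ona, Xiu}
So ⟦foreign soldier⟧ = {Finn, Ona, Xiu}.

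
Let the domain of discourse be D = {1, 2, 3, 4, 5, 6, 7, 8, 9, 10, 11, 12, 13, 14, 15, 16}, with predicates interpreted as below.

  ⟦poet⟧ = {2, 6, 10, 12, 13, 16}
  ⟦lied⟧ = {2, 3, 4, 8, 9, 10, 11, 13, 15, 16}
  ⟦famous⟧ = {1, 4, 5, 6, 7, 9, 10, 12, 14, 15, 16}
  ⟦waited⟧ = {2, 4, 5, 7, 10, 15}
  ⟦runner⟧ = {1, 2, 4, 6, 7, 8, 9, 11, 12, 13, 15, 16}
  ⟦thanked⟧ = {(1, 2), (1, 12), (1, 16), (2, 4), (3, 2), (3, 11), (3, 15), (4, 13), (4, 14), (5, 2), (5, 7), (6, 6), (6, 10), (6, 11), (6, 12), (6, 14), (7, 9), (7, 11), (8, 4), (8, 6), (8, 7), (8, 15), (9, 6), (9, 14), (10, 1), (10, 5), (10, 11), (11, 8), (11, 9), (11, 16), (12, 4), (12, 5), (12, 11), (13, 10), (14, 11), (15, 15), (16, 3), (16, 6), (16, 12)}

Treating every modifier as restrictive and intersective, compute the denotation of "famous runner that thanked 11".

{6, 7, 12}

⟦that thanked 11⟧ = {x : ⟨x, 11⟩ ∈ ⟦thanked⟧} = {3, 6, 7, 10, 12, 14}
⟦runner⟧ = {1, 2, 4, 6, 7, 8, 9, 11, 12, 13, 15, 16}
… ∩ ⟦that thanked 11⟧ = {1, 2, 4, 6, 7, 8, 9, 11, 12, 13, 15, 16} ∩ {3, 6, 7, 10, 12, 14} = {6, 7, 12}
… ∩ ⟦famous⟧ = {6, 7, 12} ∩ {1, 4, 5, 6, 7, 9, 10, 12, 14, 15, 16} = {6, 7, 12}
So ⟦famous runner that thanked 11⟧ = {6, 7, 12}.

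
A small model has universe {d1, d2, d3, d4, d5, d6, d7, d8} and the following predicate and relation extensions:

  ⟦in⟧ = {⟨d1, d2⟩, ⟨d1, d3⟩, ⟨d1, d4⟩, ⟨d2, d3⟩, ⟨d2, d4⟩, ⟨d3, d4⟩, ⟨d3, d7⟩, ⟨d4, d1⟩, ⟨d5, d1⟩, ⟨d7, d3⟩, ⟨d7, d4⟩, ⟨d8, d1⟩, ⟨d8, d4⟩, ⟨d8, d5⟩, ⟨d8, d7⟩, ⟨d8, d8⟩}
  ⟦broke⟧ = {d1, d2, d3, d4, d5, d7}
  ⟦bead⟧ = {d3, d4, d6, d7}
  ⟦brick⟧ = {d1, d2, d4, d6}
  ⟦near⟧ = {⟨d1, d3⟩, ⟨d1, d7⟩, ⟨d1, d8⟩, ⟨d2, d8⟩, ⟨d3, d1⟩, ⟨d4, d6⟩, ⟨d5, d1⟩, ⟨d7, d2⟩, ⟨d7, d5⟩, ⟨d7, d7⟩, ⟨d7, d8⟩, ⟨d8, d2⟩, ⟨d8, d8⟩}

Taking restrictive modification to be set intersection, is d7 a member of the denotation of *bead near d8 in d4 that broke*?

yes

⟦near d8⟧ = {x : ⟨x, d8⟩ ∈ ⟦near⟧} = {d1, d2, d7, d8}
⟦in d4⟧ = {x : ⟨x, d4⟩ ∈ ⟦in⟧} = {d1, d2, d3, d7, d8}
⟦that broke⟧ = ⟦broke⟧ = {d1, d2, d3, d4, d5, d7}
⟦bead⟧ = {d3, d4, d6, d7}
… ∩ ⟦near d8⟧ = {d3, d4, d6, d7} ∩ {d1, d2, d7, d8} = {d7}
… ∩ ⟦in d4⟧ = {d7} ∩ {d1, d2, d3, d7, d8} = {d7}
… ∩ ⟦that broke⟧ = {d7} ∩ {d1, d2, d3, d4, d5, d7} = {d7}
⟦bead near d8 in d4 that broke⟧ = {d7}; d7 ∈ this set.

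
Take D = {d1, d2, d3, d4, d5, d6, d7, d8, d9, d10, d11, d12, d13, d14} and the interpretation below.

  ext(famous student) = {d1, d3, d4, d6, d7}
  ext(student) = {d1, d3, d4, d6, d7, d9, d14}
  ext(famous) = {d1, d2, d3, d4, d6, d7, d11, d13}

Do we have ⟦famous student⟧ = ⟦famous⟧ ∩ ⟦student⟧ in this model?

⟦famous⟧ ∩ ⟦student⟧ = {d1, d2, d3, d4, d6, d7, d11, d13} ∩ {d1, d3, d4, d6, d7, d9, d14} = {d1, d3, d4, d6, d7}
Observed ⟦famous student⟧ = {d1, d3, d4, d6, d7}.
These coincide, so the modifier is intersective here.

yes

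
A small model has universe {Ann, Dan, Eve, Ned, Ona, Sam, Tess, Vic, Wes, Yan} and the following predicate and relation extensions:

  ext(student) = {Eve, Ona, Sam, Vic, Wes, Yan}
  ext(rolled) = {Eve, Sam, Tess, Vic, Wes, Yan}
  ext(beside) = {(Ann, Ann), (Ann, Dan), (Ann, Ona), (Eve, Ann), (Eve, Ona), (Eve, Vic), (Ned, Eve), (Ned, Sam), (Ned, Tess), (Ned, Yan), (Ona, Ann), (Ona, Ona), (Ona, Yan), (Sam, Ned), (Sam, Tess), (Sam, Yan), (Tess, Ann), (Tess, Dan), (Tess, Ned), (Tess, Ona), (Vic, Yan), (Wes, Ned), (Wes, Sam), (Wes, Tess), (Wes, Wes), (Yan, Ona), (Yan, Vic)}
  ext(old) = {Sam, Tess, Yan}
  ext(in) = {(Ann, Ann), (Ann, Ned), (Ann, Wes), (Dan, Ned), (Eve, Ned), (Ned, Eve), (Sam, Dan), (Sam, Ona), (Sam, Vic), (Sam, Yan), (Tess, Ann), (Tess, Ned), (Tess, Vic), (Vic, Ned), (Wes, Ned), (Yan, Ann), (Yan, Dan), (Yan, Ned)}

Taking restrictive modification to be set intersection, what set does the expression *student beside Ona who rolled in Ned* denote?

⟦beside Ona⟧ = {x : ⟨x, Ona⟩ ∈ ⟦beside⟧} = {Ann, Eve, Ona, Tess, Yan}
⟦who rolled⟧ = ⟦rolled⟧ = {Eve, Sam, Tess, Vic, Wes, Yan}
⟦in Ned⟧ = {x : ⟨x, Ned⟩ ∈ ⟦in⟧} = {Ann, Dan, Eve, Tess, Vic, Wes, Yan}
⟦student⟧ = {Eve, Ona, Sam, Vic, Wes, Yan}
… ∩ ⟦beside Ona⟧ = {Eve, Ona, Sam, Vic, Wes, Yan} ∩ {Ann, Eve, Ona, Tess, Yan} = {Eve, Ona, Yan}
… ∩ ⟦who rolled⟧ = {Eve, Ona, Yan} ∩ {Eve, Sam, Tess, Vic, Wes, Yan} = {Eve, Yan}
… ∩ ⟦in Ned⟧ = {Eve, Yan} ∩ {Ann, Dan, Eve, Tess, Vic, Wes, Yan} = {Eve, Yan}
So ⟦student beside Ona who rolled in Ned⟧ = {Eve, Yan}.

{Eve, Yan}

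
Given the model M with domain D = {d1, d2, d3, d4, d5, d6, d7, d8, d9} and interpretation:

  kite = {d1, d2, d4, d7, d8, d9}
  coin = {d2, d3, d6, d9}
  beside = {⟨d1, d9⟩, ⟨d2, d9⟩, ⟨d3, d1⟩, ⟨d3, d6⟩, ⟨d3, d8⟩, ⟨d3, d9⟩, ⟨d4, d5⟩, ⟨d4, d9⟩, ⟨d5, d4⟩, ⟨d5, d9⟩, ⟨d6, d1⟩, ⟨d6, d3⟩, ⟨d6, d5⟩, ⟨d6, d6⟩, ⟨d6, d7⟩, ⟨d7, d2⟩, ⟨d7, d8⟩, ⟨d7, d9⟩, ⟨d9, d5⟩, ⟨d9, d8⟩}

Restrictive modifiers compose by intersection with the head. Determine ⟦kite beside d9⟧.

⟦beside d9⟧ = {x : ⟨x, d9⟩ ∈ ⟦beside⟧} = {d1, d2, d3, d4, d5, d7}
⟦kite⟧ = {d1, d2, d4, d7, d8, d9}
… ∩ ⟦beside d9⟧ = {d1, d2, d4, d7, d8, d9} ∩ {d1, d2, d3, d4, d5, d7} = {d1, d2, d4, d7}
So ⟦kite beside d9⟧ = {d1, d2, d4, d7}.

{d1, d2, d4, d7}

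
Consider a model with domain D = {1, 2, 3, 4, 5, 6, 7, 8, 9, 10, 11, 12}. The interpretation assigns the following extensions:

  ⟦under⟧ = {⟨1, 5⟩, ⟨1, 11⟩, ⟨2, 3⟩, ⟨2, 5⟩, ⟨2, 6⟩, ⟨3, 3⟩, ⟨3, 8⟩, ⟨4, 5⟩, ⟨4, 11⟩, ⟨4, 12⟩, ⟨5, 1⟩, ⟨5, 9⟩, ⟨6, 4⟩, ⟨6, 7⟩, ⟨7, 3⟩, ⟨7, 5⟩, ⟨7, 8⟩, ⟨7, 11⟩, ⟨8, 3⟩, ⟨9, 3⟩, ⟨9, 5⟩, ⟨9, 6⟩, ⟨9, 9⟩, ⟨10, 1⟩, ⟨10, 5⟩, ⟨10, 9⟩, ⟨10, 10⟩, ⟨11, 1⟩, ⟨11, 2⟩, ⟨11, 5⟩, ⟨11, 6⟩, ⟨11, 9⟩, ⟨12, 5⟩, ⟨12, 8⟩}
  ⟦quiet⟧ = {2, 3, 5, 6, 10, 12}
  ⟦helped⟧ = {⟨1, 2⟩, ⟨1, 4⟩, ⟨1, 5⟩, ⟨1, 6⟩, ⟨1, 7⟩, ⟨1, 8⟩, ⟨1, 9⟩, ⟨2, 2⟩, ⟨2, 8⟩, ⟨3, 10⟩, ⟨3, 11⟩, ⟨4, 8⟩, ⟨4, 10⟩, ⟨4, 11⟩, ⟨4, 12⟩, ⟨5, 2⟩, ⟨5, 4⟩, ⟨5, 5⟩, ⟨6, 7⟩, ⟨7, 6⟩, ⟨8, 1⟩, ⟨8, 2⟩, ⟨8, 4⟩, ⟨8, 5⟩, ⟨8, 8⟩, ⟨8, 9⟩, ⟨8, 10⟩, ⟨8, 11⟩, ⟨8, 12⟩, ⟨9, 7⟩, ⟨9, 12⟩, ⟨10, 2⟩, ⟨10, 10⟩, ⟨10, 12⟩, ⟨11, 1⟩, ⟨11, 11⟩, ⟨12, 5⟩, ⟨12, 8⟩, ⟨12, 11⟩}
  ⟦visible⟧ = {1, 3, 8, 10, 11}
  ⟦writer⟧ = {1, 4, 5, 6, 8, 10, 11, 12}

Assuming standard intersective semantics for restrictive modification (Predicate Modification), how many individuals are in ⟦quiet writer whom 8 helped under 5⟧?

2

⟦whom 8 helped⟧ = {x : ⟨8, x⟩ ∈ ⟦helped⟧} = {1, 2, 4, 5, 8, 9, 10, 11, 12}
⟦under 5⟧ = {x : ⟨x, 5⟩ ∈ ⟦under⟧} = {1, 2, 4, 7, 9, 10, 11, 12}
⟦writer⟧ = {1, 4, 5, 6, 8, 10, 11, 12}
… ∩ ⟦whom 8 helped⟧ = {1, 4, 5, 6, 8, 10, 11, 12} ∩ {1, 2, 4, 5, 8, 9, 10, 11, 12} = {1, 4, 5, 8, 10, 11, 12}
… ∩ ⟦under 5⟧ = {1, 4, 5, 8, 10, 11, 12} ∩ {1, 2, 4, 7, 9, 10, 11, 12} = {1, 4, 10, 11, 12}
… ∩ ⟦quiet⟧ = {1, 4, 10, 11, 12} ∩ {2, 3, 5, 6, 10, 12} = {10, 12}
⟦quiet writer whom 8 helped under 5⟧ = {10, 12}, so the cardinality is 2.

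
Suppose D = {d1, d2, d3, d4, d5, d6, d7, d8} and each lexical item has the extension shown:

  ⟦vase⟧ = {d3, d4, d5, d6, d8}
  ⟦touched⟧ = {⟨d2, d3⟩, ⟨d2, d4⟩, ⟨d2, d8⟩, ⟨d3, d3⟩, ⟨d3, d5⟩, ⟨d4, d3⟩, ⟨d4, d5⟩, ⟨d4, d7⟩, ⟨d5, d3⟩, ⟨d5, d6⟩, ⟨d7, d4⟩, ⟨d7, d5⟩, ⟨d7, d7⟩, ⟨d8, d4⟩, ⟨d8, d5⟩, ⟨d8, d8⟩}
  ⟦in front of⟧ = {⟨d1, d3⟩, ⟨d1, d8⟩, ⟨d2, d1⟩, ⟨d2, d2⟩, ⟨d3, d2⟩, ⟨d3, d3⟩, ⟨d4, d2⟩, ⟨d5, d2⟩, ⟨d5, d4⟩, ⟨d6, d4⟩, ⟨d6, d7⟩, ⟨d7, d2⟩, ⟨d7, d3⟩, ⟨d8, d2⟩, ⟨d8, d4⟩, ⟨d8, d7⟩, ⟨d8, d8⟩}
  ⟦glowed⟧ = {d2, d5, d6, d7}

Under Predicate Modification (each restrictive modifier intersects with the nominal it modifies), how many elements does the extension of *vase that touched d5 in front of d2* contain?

3

⟦that touched d5⟧ = {x : ⟨x, d5⟩ ∈ ⟦touched⟧} = {d3, d4, d7, d8}
⟦in front of d2⟧ = {x : ⟨x, d2⟩ ∈ ⟦in front of⟧} = {d2, d3, d4, d5, d7, d8}
⟦vase⟧ = {d3, d4, d5, d6, d8}
… ∩ ⟦that touched d5⟧ = {d3, d4, d5, d6, d8} ∩ {d3, d4, d7, d8} = {d3, d4, d8}
… ∩ ⟦in front of d2⟧ = {d3, d4, d8} ∩ {d2, d3, d4, d5, d7, d8} = {d3, d4, d8}
⟦vase that touched d5 in front of d2⟧ = {d3, d4, d8}, so the cardinality is 3.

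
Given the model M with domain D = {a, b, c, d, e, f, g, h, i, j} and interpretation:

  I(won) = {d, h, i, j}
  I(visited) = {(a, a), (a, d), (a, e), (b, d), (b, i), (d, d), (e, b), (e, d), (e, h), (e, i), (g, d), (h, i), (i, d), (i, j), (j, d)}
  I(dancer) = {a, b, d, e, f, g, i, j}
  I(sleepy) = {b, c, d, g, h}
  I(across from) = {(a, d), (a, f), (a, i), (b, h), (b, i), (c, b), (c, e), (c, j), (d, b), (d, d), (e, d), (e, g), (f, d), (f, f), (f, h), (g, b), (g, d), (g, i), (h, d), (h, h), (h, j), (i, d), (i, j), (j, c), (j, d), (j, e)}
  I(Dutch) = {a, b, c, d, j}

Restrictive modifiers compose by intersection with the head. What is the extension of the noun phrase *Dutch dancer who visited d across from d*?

{a, d, j}

⟦who visited d⟧ = {x : ⟨x, d⟩ ∈ ⟦visited⟧} = {a, b, d, e, g, i, j}
⟦across from d⟧ = {x : ⟨x, d⟩ ∈ ⟦across from⟧} = {a, d, e, f, g, h, i, j}
⟦dancer⟧ = {a, b, d, e, f, g, i, j}
… ∩ ⟦who visited d⟧ = {a, b, d, e, f, g, i, j} ∩ {a, b, d, e, g, i, j} = {a, b, d, e, g, i, j}
… ∩ ⟦across from d⟧ = {a, b, d, e, g, i, j} ∩ {a, d, e, f, g, h, i, j} = {a, d, e, g, i, j}
… ∩ ⟦Dutch⟧ = {a, d, e, g, i, j} ∩ {a, b, c, d, j} = {a, d, j}
So ⟦Dutch dancer who visited d across from d⟧ = {a, d, j}.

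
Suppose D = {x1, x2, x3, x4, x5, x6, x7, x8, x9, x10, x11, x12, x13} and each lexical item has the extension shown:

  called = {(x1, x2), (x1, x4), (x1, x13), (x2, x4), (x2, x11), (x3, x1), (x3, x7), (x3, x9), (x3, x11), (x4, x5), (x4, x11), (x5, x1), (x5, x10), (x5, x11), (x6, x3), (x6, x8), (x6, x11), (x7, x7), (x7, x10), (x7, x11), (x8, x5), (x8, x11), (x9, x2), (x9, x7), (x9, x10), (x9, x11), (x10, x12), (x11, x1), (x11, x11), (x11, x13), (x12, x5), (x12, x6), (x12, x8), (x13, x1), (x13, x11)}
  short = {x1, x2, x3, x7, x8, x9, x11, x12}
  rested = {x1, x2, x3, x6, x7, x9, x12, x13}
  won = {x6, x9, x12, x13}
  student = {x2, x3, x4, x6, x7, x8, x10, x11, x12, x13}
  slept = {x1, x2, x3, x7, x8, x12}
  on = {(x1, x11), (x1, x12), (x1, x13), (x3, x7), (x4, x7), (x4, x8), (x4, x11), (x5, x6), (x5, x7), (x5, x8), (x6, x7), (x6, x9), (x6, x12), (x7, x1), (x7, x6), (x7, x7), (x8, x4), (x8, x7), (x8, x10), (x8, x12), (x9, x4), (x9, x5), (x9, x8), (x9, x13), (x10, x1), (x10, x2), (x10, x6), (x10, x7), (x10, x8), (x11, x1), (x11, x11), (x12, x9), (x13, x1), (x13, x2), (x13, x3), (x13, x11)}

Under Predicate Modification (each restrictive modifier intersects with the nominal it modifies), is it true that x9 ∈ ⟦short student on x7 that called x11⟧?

⟦on x7⟧ = {x : ⟨x, x7⟩ ∈ ⟦on⟧} = {x3, x4, x5, x6, x7, x8, x10}
⟦that called x11⟧ = {x : ⟨x, x11⟩ ∈ ⟦called⟧} = {x2, x3, x4, x5, x6, x7, x8, x9, x11, x13}
⟦student⟧ = {x2, x3, x4, x6, x7, x8, x10, x11, x12, x13}
… ∩ ⟦on x7⟧ = {x2, x3, x4, x6, x7, x8, x10, x11, x12, x13} ∩ {x3, x4, x5, x6, x7, x8, x10} = {x3, x4, x6, x7, x8, x10}
… ∩ ⟦that called x11⟧ = {x3, x4, x6, x7, x8, x10} ∩ {x2, x3, x4, x5, x6, x7, x8, x9, x11, x13} = {x3, x4, x6, x7, x8}
… ∩ ⟦short⟧ = {x3, x4, x6, x7, x8} ∩ {x1, x2, x3, x7, x8, x9, x11, x12} = {x3, x7, x8}
⟦short student on x7 that called x11⟧ = {x3, x7, x8}; x9 ∉ this set.

no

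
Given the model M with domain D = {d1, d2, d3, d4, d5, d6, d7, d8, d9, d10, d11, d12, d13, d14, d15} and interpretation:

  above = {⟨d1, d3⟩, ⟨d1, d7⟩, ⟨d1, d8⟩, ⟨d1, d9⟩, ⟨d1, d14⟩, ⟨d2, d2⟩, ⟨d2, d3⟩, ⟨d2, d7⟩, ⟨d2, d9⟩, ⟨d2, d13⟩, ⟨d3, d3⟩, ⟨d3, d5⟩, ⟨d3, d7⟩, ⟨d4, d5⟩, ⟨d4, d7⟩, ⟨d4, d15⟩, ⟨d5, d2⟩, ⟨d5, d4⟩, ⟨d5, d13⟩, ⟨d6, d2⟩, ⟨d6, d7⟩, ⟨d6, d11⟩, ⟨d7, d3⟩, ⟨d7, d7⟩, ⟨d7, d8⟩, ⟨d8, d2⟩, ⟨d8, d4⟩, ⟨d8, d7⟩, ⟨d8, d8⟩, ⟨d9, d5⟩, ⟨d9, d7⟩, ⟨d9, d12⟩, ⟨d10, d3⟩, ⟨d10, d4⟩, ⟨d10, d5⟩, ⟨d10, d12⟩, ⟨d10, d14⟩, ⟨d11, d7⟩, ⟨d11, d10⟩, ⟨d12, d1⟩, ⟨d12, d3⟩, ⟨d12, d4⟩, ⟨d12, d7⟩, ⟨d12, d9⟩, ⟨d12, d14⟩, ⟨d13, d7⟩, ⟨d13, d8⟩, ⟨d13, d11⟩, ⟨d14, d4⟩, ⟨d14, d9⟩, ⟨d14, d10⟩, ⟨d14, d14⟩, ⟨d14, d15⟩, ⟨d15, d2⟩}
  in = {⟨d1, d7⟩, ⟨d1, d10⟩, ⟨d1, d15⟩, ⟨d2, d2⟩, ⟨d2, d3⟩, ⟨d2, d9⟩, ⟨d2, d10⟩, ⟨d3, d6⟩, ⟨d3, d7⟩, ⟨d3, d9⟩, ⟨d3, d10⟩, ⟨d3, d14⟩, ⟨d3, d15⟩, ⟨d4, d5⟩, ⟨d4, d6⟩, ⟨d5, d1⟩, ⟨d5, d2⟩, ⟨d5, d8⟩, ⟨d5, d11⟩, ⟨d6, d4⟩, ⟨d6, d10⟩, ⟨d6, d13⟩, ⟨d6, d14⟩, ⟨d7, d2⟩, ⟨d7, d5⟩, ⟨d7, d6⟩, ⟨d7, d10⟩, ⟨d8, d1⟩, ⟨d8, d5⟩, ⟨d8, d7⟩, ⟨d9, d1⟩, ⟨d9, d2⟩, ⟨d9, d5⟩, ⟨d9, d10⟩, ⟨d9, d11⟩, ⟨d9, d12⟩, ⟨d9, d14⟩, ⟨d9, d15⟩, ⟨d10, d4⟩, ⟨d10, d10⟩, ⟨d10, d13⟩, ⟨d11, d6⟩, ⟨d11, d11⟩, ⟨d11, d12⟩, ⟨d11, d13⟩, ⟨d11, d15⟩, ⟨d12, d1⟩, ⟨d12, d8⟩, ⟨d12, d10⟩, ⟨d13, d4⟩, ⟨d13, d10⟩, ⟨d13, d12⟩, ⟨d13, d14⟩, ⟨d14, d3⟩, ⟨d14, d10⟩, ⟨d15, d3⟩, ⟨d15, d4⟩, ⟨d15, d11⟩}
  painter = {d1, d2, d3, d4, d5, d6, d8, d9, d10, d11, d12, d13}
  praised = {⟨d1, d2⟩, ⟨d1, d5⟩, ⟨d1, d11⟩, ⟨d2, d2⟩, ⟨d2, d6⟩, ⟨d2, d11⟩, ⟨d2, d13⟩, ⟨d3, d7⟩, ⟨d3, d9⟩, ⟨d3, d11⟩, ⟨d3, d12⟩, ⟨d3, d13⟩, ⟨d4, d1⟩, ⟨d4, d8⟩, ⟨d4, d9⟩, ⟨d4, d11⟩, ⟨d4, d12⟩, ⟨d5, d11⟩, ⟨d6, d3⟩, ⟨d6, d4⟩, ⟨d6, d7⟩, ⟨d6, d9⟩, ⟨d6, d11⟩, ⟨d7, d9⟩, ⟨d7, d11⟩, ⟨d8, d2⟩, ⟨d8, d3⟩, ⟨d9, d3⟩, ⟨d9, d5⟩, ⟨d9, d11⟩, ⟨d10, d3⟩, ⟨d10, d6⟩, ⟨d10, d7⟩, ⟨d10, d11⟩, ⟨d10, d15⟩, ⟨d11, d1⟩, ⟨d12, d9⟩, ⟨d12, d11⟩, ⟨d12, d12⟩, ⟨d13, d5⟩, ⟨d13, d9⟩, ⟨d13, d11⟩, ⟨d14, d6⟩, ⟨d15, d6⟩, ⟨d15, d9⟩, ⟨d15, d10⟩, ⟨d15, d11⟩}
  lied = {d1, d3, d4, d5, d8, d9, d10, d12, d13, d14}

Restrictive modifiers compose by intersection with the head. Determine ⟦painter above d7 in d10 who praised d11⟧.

⟦above d7⟧ = {x : ⟨x, d7⟩ ∈ ⟦above⟧} = {d1, d2, d3, d4, d6, d7, d8, d9, d11, d12, d13}
⟦in d10⟧ = {x : ⟨x, d10⟩ ∈ ⟦in⟧} = {d1, d2, d3, d6, d7, d9, d10, d12, d13, d14}
⟦who praised d11⟧ = {x : ⟨x, d11⟩ ∈ ⟦praised⟧} = {d1, d2, d3, d4, d5, d6, d7, d9, d10, d12, d13, d15}
⟦painter⟧ = {d1, d2, d3, d4, d5, d6, d8, d9, d10, d11, d12, d13}
… ∩ ⟦above d7⟧ = {d1, d2, d3, d4, d5, d6, d8, d9, d10, d11, d12, d13} ∩ {d1, d2, d3, d4, d6, d7, d8, d9, d11, d12, d13} = {d1, d2, d3, d4, d6, d8, d9, d11, d12, d13}
… ∩ ⟦in d10⟧ = {d1, d2, d3, d4, d6, d8, d9, d11, d12, d13} ∩ {d1, d2, d3, d6, d7, d9, d10, d12, d13, d14} = {d1, d2, d3, d6, d9, d12, d13}
… ∩ ⟦who praised d11⟧ = {d1, d2, d3, d6, d9, d12, d13} ∩ {d1, d2, d3, d4, d5, d6, d7, d9, d10, d12, d13, d15} = {d1, d2, d3, d6, d9, d12, d13}
So ⟦painter above d7 in d10 who praised d11⟧ = {d1, d2, d3, d6, d9, d12, d13}.

{d1, d2, d3, d6, d9, d12, d13}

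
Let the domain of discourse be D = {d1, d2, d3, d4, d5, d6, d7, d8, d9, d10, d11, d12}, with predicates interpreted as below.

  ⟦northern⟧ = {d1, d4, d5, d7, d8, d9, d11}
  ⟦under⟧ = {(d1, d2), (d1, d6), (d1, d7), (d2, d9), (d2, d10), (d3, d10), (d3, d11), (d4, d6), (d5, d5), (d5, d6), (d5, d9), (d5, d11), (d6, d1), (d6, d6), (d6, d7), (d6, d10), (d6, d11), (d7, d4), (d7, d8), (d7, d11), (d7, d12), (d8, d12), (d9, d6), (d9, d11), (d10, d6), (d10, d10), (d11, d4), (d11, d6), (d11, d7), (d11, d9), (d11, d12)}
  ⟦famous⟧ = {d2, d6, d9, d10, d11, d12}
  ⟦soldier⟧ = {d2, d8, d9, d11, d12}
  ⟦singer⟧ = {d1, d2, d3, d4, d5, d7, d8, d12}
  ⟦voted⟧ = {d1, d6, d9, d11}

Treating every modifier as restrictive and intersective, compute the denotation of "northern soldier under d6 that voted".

⟦under d6⟧ = {x : ⟨x, d6⟩ ∈ ⟦under⟧} = {d1, d4, d5, d6, d9, d10, d11}
⟦that voted⟧ = ⟦voted⟧ = {d1, d6, d9, d11}
⟦soldier⟧ = {d2, d8, d9, d11, d12}
… ∩ ⟦under d6⟧ = {d2, d8, d9, d11, d12} ∩ {d1, d4, d5, d6, d9, d10, d11} = {d9, d11}
… ∩ ⟦that voted⟧ = {d9, d11} ∩ {d1, d6, d9, d11} = {d9, d11}
… ∩ ⟦northern⟧ = {d9, d11} ∩ {d1, d4, d5, d7, d8, d9, d11} = {d9, d11}
So ⟦northern soldier under d6 that voted⟧ = {d9, d11}.

{d9, d11}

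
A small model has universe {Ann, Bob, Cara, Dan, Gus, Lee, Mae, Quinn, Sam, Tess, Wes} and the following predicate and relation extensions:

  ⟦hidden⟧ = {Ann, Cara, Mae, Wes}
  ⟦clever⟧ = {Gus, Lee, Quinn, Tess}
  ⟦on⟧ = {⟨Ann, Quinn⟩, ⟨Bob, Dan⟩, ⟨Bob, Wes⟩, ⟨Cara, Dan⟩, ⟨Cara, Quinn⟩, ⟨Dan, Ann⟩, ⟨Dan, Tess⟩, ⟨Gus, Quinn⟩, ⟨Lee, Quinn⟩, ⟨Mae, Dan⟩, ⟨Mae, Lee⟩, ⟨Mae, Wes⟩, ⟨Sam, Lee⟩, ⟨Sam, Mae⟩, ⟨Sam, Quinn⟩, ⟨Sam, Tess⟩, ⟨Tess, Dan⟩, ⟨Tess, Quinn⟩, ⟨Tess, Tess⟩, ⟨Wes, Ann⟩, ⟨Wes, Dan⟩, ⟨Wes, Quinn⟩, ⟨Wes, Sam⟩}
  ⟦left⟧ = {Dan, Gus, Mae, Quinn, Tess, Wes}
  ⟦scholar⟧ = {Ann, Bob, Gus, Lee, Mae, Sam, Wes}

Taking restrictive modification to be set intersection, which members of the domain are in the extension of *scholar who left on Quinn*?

⟦who left⟧ = ⟦left⟧ = {Dan, Gus, Mae, Quinn, Tess, Wes}
⟦on Quinn⟧ = {x : ⟨x, Quinn⟩ ∈ ⟦on⟧} = {Ann, Cara, Gus, Lee, Sam, Tess, Wes}
⟦scholar⟧ = {Ann, Bob, Gus, Lee, Mae, Sam, Wes}
… ∩ ⟦who left⟧ = {Ann, Bob, Gus, Lee, Mae, Sam, Wes} ∩ {Dan, Gus, Mae, Quinn, Tess, Wes} = {Gus, Mae, Wes}
… ∩ ⟦on Quinn⟧ = {Gus, Mae, Wes} ∩ {Ann, Cara, Gus, Lee, Sam, Tess, Wes} = {Gus, Wes}
So ⟦scholar who left on Quinn⟧ = {Gus, Wes}.

{Gus, Wes}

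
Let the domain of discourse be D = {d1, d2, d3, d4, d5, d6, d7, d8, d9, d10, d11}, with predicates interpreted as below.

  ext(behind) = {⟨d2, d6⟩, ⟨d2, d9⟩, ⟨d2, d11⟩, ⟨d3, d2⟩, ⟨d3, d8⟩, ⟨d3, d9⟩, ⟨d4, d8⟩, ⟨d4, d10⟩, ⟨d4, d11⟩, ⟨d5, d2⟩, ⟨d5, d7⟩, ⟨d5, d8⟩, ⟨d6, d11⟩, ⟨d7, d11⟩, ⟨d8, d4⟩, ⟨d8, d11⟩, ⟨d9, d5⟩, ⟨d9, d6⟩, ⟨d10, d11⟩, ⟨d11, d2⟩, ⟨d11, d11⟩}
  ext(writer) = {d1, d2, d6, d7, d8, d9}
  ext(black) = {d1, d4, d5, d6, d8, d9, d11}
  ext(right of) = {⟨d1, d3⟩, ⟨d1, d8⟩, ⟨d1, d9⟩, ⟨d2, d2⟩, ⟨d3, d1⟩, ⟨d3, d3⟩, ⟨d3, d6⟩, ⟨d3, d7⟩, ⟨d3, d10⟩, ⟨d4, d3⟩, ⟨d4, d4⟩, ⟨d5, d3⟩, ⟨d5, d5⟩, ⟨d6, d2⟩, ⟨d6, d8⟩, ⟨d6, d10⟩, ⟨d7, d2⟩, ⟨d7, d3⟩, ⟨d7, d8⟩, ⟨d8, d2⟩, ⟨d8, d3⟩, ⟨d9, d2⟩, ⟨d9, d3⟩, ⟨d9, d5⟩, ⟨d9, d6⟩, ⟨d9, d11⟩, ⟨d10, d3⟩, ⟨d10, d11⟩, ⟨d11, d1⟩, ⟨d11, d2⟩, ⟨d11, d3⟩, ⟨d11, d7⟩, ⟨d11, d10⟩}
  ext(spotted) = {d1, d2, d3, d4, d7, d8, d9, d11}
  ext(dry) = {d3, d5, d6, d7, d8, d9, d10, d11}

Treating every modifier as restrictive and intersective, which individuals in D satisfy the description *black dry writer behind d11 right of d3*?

⟦behind d11⟧ = {x : ⟨x, d11⟩ ∈ ⟦behind⟧} = {d2, d4, d6, d7, d8, d10, d11}
⟦right of d3⟧ = {x : ⟨x, d3⟩ ∈ ⟦right of⟧} = {d1, d3, d4, d5, d7, d8, d9, d10, d11}
⟦writer⟧ = {d1, d2, d6, d7, d8, d9}
… ∩ ⟦behind d11⟧ = {d1, d2, d6, d7, d8, d9} ∩ {d2, d4, d6, d7, d8, d10, d11} = {d2, d6, d7, d8}
… ∩ ⟦right of d3⟧ = {d2, d6, d7, d8} ∩ {d1, d3, d4, d5, d7, d8, d9, d10, d11} = {d7, d8}
… ∩ ⟦black⟧ = {d7, d8} ∩ {d1, d4, d5, d6, d8, d9, d11} = {d8}
… ∩ ⟦dry⟧ = {d8} ∩ {d3, d5, d6, d7, d8, d9, d10, d11} = {d8}
So ⟦black dry writer behind d11 right of d3⟧ = {d8}.

{d8}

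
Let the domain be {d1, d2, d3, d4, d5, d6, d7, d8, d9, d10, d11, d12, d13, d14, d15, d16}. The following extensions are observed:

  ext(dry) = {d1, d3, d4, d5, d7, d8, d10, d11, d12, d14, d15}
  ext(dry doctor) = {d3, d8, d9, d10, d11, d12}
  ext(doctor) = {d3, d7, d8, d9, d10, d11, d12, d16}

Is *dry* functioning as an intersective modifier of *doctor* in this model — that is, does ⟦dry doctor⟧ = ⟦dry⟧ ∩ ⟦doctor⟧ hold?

⟦dry⟧ ∩ ⟦doctor⟧ = {d1, d3, d4, d5, d7, d8, d10, d11, d12, d14, d15} ∩ {d3, d7, d8, d9, d10, d11, d12, d16} = {d3, d7, d8, d10, d11, d12}
Observed ⟦dry doctor⟧ = {d3, d8, d9, d10, d11, d12}.
These differ, so the modifier is not intersective in this model.

no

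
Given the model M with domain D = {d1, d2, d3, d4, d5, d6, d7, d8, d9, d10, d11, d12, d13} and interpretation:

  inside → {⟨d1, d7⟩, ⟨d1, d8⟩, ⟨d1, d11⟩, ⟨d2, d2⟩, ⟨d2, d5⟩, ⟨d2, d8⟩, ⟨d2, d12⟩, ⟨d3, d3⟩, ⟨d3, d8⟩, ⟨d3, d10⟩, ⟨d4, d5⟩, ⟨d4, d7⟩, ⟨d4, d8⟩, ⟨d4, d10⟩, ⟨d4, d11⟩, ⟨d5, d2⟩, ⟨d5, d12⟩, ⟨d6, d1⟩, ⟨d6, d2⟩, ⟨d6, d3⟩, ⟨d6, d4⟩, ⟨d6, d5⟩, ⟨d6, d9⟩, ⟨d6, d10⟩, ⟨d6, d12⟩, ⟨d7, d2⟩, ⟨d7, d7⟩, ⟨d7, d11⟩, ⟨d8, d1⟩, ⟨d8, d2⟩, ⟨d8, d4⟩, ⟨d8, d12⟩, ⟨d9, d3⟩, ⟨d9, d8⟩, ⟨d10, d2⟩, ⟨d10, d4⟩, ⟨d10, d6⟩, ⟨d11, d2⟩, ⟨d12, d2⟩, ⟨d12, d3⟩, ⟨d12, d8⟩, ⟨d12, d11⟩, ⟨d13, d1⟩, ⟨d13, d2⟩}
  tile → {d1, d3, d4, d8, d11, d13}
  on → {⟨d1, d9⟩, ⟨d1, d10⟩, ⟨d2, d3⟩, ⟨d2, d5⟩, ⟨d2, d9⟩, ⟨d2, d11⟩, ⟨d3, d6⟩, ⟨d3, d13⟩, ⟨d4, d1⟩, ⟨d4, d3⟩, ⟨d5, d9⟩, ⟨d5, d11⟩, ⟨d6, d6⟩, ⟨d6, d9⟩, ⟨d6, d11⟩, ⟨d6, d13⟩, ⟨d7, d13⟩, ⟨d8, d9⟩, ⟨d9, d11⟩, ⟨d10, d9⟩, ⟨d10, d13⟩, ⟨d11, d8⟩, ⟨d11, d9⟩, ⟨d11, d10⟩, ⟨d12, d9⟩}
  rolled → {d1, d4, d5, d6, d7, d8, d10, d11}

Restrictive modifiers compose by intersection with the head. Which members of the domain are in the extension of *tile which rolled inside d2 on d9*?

{d8, d11}

⟦which rolled⟧ = ⟦rolled⟧ = {d1, d4, d5, d6, d7, d8, d10, d11}
⟦inside d2⟧ = {x : ⟨x, d2⟩ ∈ ⟦inside⟧} = {d2, d5, d6, d7, d8, d10, d11, d12, d13}
⟦on d9⟧ = {x : ⟨x, d9⟩ ∈ ⟦on⟧} = {d1, d2, d5, d6, d8, d10, d11, d12}
⟦tile⟧ = {d1, d3, d4, d8, d11, d13}
… ∩ ⟦which rolled⟧ = {d1, d3, d4, d8, d11, d13} ∩ {d1, d4, d5, d6, d7, d8, d10, d11} = {d1, d4, d8, d11}
… ∩ ⟦inside d2⟧ = {d1, d4, d8, d11} ∩ {d2, d5, d6, d7, d8, d10, d11, d12, d13} = {d8, d11}
… ∩ ⟦on d9⟧ = {d8, d11} ∩ {d1, d2, d5, d6, d8, d10, d11, d12} = {d8, d11}
So ⟦tile which rolled inside d2 on d9⟧ = {d8, d11}.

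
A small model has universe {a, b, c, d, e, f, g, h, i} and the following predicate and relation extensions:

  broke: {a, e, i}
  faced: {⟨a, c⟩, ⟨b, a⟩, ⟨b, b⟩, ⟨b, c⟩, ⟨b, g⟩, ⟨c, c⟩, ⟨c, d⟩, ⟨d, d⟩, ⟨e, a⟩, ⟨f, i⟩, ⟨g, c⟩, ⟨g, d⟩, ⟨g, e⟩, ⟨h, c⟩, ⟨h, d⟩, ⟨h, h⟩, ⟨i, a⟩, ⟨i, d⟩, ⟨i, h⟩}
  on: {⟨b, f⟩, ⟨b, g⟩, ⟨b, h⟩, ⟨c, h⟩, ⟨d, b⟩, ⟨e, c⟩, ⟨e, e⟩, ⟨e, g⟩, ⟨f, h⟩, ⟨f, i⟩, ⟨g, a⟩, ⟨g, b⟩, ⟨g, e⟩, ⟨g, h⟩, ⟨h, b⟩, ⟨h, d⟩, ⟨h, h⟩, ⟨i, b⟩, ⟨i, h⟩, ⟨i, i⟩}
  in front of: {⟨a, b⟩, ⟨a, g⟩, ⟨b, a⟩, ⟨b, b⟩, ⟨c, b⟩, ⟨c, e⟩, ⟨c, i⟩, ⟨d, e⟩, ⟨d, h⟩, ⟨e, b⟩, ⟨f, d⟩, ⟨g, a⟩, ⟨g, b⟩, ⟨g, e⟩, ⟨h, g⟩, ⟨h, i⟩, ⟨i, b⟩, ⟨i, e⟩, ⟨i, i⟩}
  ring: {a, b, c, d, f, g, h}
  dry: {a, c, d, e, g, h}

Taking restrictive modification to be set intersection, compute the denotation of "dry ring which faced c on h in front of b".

⟦which faced c⟧ = {x : ⟨x, c⟩ ∈ ⟦faced⟧} = {a, b, c, g, h}
⟦on h⟧ = {x : ⟨x, h⟩ ∈ ⟦on⟧} = {b, c, f, g, h, i}
⟦in front of b⟧ = {x : ⟨x, b⟩ ∈ ⟦in front of⟧} = {a, b, c, e, g, i}
⟦ring⟧ = {a, b, c, d, f, g, h}
… ∩ ⟦which faced c⟧ = {a, b, c, d, f, g, h} ∩ {a, b, c, g, h} = {a, b, c, g, h}
… ∩ ⟦on h⟧ = {a, b, c, g, h} ∩ {b, c, f, g, h, i} = {b, c, g, h}
… ∩ ⟦in front of b⟧ = {b, c, g, h} ∩ {a, b, c, e, g, i} = {b, c, g}
… ∩ ⟦dry⟧ = {b, c, g} ∩ {a, c, d, e, g, h} = {c, g}
So ⟦dry ring which faced c on h in front of b⟧ = {c, g}.

{c, g}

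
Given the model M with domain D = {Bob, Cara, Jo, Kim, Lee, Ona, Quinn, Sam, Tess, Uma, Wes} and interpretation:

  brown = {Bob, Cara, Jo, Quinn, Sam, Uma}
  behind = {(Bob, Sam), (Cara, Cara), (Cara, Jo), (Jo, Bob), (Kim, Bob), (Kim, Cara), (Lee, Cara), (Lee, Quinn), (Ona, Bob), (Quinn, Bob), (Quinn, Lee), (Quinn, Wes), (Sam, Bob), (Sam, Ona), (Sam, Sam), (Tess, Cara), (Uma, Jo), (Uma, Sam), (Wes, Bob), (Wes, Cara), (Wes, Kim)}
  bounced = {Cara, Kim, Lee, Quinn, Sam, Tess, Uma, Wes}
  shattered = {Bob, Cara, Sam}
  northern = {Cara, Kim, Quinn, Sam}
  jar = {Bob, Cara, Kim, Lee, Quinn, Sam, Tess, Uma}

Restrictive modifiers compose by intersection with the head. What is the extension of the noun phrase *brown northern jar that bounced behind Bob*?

⟦that bounced⟧ = ⟦bounced⟧ = {Cara, Kim, Lee, Quinn, Sam, Tess, Uma, Wes}
⟦behind Bob⟧ = {x : ⟨x, Bob⟩ ∈ ⟦behind⟧} = {Jo, Kim, Ona, Quinn, Sam, Wes}
⟦jar⟧ = {Bob, Cara, Kim, Lee, Quinn, Sam, Tess, Uma}
… ∩ ⟦that bounced⟧ = {Bob, Cara, Kim, Lee, Quinn, Sam, Tess, Uma} ∩ {Cara, Kim, Lee, Quinn, Sam, Tess, Uma, Wes} = {Cara, Kim, Lee, Quinn, Sam, Tess, Uma}
… ∩ ⟦behind Bob⟧ = {Cara, Kim, Lee, Quinn, Sam, Tess, Uma} ∩ {Jo, Kim, Ona, Quinn, Sam, Wes} = {Kim, Quinn, Sam}
… ∩ ⟦brown⟧ = {Kim, Quinn, Sam} ∩ {Bob, Cara, Jo, Quinn, Sam, Uma} = {Quinn, Sam}
… ∩ ⟦northern⟧ = {Quinn, Sam} ∩ {Cara, Kim, Quinn, Sam} = {Quinn, Sam}
So ⟦brown northern jar that bounced behind Bob⟧ = {Quinn, Sam}.

{Quinn, Sam}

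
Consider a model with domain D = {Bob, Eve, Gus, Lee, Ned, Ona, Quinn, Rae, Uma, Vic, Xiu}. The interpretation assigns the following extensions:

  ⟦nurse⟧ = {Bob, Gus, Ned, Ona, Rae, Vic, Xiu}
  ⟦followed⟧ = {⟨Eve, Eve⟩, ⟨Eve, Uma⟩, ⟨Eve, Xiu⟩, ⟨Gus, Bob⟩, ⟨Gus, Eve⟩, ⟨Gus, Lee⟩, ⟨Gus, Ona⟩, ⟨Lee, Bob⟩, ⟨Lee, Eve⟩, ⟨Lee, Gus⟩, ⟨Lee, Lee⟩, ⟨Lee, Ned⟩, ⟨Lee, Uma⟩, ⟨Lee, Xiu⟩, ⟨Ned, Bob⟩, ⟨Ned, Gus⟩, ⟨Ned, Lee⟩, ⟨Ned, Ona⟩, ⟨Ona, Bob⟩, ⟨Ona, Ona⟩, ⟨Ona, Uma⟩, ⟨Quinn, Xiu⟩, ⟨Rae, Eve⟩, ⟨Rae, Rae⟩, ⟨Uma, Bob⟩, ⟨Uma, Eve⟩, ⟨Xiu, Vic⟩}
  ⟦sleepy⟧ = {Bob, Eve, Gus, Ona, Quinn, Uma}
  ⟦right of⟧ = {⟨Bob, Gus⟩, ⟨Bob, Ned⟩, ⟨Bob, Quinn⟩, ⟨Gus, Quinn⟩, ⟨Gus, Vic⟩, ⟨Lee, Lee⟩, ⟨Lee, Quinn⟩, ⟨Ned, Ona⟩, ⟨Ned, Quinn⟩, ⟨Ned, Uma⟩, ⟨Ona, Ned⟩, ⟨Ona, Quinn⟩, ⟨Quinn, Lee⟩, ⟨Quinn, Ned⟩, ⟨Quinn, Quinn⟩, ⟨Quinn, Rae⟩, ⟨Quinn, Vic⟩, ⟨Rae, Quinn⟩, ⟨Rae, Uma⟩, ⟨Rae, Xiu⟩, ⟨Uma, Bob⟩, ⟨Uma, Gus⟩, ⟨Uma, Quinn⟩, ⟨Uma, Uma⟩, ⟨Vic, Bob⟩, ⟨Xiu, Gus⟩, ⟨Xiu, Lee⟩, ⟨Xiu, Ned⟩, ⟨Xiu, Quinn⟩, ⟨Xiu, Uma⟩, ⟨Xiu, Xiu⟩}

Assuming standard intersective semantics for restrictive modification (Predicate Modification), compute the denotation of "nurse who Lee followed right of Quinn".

⟦who Lee followed⟧ = {x : ⟨Lee, x⟩ ∈ ⟦followed⟧} = {Bob, Eve, Gus, Lee, Ned, Uma, Xiu}
⟦right of Quinn⟧ = {x : ⟨x, Quinn⟩ ∈ ⟦right of⟧} = {Bob, Gus, Lee, Ned, Ona, Quinn, Rae, Uma, Xiu}
⟦nurse⟧ = {Bob, Gus, Ned, Ona, Rae, Vic, Xiu}
… ∩ ⟦who Lee followed⟧ = {Bob, Gus, Ned, Ona, Rae, Vic, Xiu} ∩ {Bob, Eve, Gus, Lee, Ned, Uma, Xiu} = {Bob, Gus, Ned, Xiu}
… ∩ ⟦right of Quinn⟧ = {Bob, Gus, Ned, Xiu} ∩ {Bob, Gus, Lee, Ned, Ona, Quinn, Rae, Uma, Xiu} = {Bob, Gus, Ned, Xiu}
So ⟦nurse who Lee followed right of Quinn⟧ = {Bob, Gus, Ned, Xiu}.

{Bob, Gus, Ned, Xiu}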